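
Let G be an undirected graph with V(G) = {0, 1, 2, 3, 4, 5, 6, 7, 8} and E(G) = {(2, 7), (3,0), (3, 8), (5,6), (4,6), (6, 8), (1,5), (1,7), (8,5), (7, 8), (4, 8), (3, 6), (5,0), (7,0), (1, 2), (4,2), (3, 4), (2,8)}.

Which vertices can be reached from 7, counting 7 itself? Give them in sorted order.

0, 1, 2, 3, 4, 5, 6, 7, 8

Start at 7.
Its neighbours: 0, 1, 2, 8.
Then their neighbours: 3, 4, 5, 6.
Every vertex is now reached.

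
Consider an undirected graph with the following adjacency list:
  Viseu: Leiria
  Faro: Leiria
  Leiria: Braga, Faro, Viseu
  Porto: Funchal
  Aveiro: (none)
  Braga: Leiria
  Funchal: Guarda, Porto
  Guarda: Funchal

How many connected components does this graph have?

3

From Aveiro: component {Aveiro}.
From Braga: component {Braga, Faro, Leiria, Viseu}.
From Funchal: component {Funchal, Guarda, Porto}.
That's 3 components.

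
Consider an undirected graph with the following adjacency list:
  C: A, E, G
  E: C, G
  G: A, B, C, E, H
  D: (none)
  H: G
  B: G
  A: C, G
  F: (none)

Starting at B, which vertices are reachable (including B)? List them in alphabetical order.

A, B, C, E, G, H

Start at B.
Its neighbours: G.
Then their neighbours: A, C, E, H.
Nothing further is reachable.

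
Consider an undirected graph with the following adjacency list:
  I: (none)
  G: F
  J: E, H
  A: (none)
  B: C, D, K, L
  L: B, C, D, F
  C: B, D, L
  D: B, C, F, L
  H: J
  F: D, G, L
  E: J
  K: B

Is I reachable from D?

No

Explore from D.
Distance 1: reach B, C, F, L.
Distance 2: reach G, K.
The search is exhausted without reaching I; it lies in a different component.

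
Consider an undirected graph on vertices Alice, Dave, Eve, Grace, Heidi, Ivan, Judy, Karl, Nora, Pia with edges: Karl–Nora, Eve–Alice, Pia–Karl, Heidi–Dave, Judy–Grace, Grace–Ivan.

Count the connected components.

4

From Alice: component {Alice, Eve}.
From Dave: component {Dave, Heidi}.
From Grace: component {Grace, Ivan, Judy}.
From Karl: component {Karl, Nora, Pia}.
That's 4 components.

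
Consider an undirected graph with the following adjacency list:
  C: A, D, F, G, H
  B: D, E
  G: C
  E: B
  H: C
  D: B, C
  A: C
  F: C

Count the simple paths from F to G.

1

F–C–G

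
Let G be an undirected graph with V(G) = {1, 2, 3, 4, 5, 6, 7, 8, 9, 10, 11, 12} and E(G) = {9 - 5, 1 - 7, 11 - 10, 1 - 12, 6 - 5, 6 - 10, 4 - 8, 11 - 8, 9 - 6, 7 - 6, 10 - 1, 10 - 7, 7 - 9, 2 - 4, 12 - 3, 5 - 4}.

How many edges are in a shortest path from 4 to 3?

6

Distance 0: 4.
Distance 1: 2, 5, 8.
Distance 2: 6, 9, 11.
Distance 3: 7, 10.
Distance 4: 1.
Distance 5: 12.
Distance 6: 3 — contains 3.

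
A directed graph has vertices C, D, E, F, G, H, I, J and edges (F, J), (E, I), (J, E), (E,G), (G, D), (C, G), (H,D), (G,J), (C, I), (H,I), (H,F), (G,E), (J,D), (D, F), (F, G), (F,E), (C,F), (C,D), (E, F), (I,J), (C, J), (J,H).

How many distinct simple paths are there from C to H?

C→D→F→E→G→J→H
C→D→F→E→I→J→H
C→D→F→G→E→I→J→H
C→D→F→G→J→H
C→D→F→J→H
C→F→E→G→J→H
C→F→E→I→J→H
C→F→G→E→I→J→H
... and 9 more.

17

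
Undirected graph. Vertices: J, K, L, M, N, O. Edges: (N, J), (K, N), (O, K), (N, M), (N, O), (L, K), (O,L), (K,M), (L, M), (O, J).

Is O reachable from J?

Explore from J.
Distance 1: reach N, O.
Found O.

Yes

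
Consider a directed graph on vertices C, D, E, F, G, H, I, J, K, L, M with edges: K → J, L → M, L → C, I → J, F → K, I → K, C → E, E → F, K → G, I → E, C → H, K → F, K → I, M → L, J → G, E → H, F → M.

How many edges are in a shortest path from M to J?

Distance 0: M.
Distance 1: L.
Distance 2: C.
Distance 3: E, H.
Distance 4: F.
Distance 5: K.
Distance 6: G, I, J — contains J.

6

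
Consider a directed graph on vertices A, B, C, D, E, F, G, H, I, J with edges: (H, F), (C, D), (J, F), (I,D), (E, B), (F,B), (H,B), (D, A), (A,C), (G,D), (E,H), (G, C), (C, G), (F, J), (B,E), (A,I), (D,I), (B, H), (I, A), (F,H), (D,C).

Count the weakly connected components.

From A: component {A, C, D, G, I}.
From B: component {B, E, F, H, J}.
That's 2 components.

2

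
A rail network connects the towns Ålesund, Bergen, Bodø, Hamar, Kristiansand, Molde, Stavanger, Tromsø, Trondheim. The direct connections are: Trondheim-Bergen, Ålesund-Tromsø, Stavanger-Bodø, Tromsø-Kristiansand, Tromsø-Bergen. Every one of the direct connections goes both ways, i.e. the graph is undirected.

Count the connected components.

4

From Ålesund: component {Ålesund, Bergen, Kristiansand, Tromsø, Trondheim}.
From Bodø: component {Bodø, Stavanger}.
From Hamar: component {Hamar}.
From Molde: component {Molde}.
That's 4 components.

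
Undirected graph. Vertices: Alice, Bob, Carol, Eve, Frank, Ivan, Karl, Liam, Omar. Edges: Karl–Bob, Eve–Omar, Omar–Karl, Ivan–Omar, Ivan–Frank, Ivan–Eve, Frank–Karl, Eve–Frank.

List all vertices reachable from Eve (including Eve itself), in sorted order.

Bob, Eve, Frank, Ivan, Karl, Omar

Start at Eve.
Its neighbours: Frank, Ivan, Omar.
Then their neighbours: Karl.
Then next layer: Bob.
Nothing further is reachable.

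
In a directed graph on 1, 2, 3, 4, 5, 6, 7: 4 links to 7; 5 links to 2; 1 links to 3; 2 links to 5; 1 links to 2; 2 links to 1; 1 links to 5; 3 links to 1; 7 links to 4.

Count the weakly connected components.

From 1: component {1, 2, 3, 5}.
From 4: component {4, 7}.
From 6: component {6}.
That's 3 components.

3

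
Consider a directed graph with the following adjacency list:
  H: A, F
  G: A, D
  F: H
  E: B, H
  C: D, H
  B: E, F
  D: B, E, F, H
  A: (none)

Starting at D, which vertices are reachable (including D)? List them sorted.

A, B, D, E, F, H

Start at D.
Its neighbours: B, E, F, H.
Then their neighbours: A.
Nothing further is reachable.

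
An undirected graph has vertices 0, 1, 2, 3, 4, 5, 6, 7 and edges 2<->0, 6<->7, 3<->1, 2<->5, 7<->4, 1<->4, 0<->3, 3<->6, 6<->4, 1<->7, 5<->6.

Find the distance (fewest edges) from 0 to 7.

Distance 0: 0.
Distance 1: 2, 3.
Distance 2: 1, 5, 6.
Distance 3: 4, 7 — contains 7.

3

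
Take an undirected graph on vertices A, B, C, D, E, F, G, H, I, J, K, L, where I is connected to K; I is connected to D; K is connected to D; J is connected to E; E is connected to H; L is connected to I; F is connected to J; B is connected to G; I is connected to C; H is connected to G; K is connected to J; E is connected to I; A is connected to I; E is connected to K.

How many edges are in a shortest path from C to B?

5

Distance 0: C.
Distance 1: I.
Distance 2: A, D, E, K, L.
Distance 3: H, J.
Distance 4: F, G.
Distance 5: B — contains B.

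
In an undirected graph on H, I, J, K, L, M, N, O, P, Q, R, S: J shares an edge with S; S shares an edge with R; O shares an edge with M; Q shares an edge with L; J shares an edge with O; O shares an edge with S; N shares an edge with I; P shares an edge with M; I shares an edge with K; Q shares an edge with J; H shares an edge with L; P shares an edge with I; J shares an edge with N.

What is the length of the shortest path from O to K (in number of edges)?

Distance 0: O.
Distance 1: J, M, S.
Distance 2: N, P, Q, R.
Distance 3: I, L.
Distance 4: H, K — contains K.

4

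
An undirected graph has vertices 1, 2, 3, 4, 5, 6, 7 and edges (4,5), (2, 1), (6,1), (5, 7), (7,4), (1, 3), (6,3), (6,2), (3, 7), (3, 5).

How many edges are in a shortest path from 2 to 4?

4

Distance 0: 2.
Distance 1: 1, 6.
Distance 2: 3.
Distance 3: 5, 7.
Distance 4: 4 — contains 4.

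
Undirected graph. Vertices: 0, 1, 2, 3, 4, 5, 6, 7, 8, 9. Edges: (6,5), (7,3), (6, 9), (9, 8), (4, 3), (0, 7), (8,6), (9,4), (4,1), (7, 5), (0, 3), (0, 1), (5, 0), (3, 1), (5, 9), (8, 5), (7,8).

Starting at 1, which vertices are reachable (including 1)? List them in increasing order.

Start at 1.
Its neighbours: 0, 3, 4.
Then their neighbours: 5, 7, 9.
Then next layer: 6, 8.
Nothing further is reachable.

0, 1, 3, 4, 5, 6, 7, 8, 9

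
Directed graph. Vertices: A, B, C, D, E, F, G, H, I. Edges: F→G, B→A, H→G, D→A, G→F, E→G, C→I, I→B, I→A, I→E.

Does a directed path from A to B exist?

A has no outgoing edges, so nothing is reachable from it.

No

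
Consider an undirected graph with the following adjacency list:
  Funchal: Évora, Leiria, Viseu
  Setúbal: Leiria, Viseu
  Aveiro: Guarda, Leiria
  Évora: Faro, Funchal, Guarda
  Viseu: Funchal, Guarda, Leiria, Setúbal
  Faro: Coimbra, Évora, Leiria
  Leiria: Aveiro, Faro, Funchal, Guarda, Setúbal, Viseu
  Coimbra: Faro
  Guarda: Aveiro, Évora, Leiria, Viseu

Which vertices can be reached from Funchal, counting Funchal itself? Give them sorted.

Start at Funchal.
Its neighbours: Évora, Leiria, Viseu.
Then their neighbours: Aveiro, Faro, Guarda, Setúbal.
Then next layer: Coimbra.
Every vertex is now reached.

Aveiro, Coimbra, Évora, Faro, Funchal, Guarda, Leiria, Setúbal, Viseu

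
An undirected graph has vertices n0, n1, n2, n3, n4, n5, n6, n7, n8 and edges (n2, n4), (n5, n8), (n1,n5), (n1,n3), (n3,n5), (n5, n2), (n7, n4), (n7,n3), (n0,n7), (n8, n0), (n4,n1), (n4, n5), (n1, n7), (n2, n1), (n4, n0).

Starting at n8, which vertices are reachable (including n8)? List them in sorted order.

Start at n8.
Its neighbours: n0, n5.
Then their neighbours: n1, n2, n3, n4, n7.
Nothing further is reachable.

n0, n1, n2, n3, n4, n5, n7, n8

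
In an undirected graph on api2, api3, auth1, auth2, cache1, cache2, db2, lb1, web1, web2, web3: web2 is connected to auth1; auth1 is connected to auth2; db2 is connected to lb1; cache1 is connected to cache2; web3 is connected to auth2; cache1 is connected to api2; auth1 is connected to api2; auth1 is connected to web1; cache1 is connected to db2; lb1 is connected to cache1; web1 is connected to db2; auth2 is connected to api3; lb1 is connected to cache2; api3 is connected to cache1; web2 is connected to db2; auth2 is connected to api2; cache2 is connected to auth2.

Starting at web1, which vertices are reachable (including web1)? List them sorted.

Start at web1.
Its neighbours: auth1, db2.
Then their neighbours: api2, auth2, cache1, lb1, web2.
Then next layer: api3, cache2, web3.
Every vertex is now reached.

api2, api3, auth1, auth2, cache1, cache2, db2, lb1, web1, web2, web3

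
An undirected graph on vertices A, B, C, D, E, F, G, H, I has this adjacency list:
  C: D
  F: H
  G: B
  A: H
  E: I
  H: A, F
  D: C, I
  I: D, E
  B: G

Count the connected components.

3

From A: component {A, F, H}.
From B: component {B, G}.
From C: component {C, D, E, I}.
That's 3 components.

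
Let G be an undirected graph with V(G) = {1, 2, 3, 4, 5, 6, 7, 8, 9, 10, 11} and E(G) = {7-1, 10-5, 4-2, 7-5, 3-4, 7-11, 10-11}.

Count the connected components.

From 1: component {1, 5, 7, 10, 11}.
From 2: component {2, 3, 4}.
From 6: component {6}.
From 8: component {8}.
From 9: component {9}.
That's 5 components.

5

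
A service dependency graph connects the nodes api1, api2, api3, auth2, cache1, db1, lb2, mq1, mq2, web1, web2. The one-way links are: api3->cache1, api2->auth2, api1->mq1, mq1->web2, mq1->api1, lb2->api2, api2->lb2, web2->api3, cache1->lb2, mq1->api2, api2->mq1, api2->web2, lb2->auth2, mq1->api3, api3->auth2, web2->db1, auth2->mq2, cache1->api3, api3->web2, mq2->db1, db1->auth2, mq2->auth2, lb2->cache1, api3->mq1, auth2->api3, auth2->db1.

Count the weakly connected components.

2

From api1: component {api1, api2, api3, auth2, cache1, db1, lb2, mq1, mq2, web2}.
From web1: component {web1}.
That's 2 components.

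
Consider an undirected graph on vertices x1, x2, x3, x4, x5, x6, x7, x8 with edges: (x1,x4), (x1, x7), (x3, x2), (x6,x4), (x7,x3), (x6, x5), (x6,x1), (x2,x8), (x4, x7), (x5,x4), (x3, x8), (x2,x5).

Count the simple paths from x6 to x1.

x6–x1
x6–x4–x1
x6–x4–x5–x2–x3–x7–x1
x6–x4–x5–x2–x8–x3–x7–x1
x6–x4–x7–x1
x6–x5–x2–x3–x7–x1
x6–x5–x2–x3–x7–x4–x1
x6–x5–x2–x8–x3–x7–x1
x6–x5–x2–x8–x3–x7–x4–x1
x6–x5–x4–x1
x6–x5–x4–x7–x1

11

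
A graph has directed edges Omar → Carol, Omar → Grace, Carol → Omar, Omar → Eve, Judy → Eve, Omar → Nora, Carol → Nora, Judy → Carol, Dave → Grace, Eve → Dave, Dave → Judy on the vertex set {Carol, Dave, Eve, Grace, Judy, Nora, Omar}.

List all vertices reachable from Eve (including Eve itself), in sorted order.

Start at Eve.
Its neighbours: Dave.
Then their neighbours: Grace, Judy.
Then next layer: Carol.
Then next layer: Nora, Omar.
Every vertex is now reached.

Carol, Dave, Eve, Grace, Judy, Nora, Omar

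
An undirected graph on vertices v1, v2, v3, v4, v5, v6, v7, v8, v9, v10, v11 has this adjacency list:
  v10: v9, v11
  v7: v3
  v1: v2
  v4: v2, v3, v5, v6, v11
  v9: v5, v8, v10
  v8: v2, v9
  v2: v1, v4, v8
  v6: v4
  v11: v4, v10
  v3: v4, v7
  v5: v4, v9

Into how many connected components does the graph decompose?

1

From v1: component {v1, v2, v3, v4, v5, v6, v7, v8, v9, v10, v11}.
That's 1 component.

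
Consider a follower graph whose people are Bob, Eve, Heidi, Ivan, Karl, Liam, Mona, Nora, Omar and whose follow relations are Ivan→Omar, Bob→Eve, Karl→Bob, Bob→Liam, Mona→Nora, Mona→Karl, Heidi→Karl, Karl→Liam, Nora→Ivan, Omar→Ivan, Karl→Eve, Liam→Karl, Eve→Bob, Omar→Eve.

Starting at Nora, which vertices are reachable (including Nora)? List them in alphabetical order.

Bob, Eve, Ivan, Karl, Liam, Nora, Omar

Start at Nora.
Its neighbours: Ivan.
Then their neighbours: Omar.
Then next layer: Eve.
Then next layer: Bob.
Then next layer: Liam.
Then next layer: Karl.
Nothing further is reachable.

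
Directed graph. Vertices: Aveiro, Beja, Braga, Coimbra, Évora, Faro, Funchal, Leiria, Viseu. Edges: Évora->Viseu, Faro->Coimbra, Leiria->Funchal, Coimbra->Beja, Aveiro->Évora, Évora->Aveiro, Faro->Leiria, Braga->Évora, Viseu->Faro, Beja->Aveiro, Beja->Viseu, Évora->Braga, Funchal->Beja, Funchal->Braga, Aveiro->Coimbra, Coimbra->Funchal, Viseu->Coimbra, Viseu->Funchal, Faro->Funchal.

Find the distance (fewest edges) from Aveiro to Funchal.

2

Distance 0: Aveiro.
Distance 1: Coimbra, Évora.
Distance 2: Beja, Braga, Funchal, Viseu — contains Funchal.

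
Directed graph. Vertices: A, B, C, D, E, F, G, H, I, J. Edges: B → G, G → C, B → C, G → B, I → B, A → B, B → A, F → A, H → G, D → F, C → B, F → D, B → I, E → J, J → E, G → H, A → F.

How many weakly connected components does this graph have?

From A: component {A, B, C, D, F, G, H, I}.
From E: component {E, J}.
That's 2 components.

2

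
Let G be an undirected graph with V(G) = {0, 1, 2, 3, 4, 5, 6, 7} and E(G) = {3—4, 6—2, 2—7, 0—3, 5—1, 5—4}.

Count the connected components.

From 0: component {0, 1, 3, 4, 5}.
From 2: component {2, 6, 7}.
That's 2 components.

2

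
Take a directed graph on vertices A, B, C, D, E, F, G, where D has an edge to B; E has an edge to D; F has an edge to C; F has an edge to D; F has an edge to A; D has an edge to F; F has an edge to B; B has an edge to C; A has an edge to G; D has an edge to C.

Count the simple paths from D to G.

1

D→F→A→G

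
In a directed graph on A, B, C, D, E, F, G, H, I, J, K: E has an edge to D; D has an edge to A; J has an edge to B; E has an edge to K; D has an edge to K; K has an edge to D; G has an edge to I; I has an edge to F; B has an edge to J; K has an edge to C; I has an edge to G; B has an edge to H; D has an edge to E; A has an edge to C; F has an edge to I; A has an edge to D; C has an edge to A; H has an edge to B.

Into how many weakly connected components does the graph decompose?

3

From A: component {A, C, D, E, K}.
From B: component {B, H, J}.
From F: component {F, G, I}.
That's 3 components.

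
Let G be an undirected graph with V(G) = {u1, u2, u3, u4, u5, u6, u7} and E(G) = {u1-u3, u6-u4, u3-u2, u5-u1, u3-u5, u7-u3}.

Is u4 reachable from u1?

Explore from u1.
Distance 1: reach u3, u5.
Distance 2: reach u2, u7.
The search is exhausted without reaching u4; it lies in a different component.

No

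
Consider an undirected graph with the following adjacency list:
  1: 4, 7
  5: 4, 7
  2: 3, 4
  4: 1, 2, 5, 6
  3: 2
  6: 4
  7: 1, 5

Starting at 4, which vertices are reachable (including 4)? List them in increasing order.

Start at 4.
Its neighbours: 1, 2, 5, 6.
Then their neighbours: 3, 7.
Every vertex is now reached.

1, 2, 3, 4, 5, 6, 7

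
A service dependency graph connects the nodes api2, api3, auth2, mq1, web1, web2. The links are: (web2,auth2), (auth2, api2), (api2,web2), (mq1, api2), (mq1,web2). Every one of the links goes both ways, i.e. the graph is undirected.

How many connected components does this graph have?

From api2: component {api2, auth2, mq1, web2}.
From api3: component {api3}.
From web1: component {web1}.
That's 3 components.

3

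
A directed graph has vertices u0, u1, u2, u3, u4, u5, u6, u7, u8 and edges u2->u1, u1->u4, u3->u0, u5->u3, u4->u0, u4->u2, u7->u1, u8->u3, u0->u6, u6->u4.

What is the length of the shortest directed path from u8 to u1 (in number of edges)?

Distance 0: u8.
Distance 1: u3.
Distance 2: u0.
Distance 3: u6.
Distance 4: u4.
Distance 5: u2.
Distance 6: u1 — contains u1.

6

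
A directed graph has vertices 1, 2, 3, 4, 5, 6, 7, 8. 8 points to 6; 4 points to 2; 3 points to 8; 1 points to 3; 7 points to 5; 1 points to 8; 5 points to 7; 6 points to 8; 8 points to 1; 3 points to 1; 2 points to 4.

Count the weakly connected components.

3

From 1: component {1, 3, 6, 8}.
From 2: component {2, 4}.
From 5: component {5, 7}.
That's 3 components.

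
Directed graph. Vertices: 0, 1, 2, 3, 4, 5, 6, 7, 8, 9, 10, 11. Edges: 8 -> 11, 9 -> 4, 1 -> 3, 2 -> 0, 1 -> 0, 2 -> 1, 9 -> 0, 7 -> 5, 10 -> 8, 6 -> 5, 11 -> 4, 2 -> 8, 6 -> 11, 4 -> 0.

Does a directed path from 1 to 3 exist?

Yes

Explore from 1.
Distance 1: reach 0, 3.
Found 3.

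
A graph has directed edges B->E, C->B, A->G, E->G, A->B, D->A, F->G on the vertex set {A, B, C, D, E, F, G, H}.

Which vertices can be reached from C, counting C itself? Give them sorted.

Start at C.
Its neighbours: B.
Then their neighbours: E.
Then next layer: G.
Nothing further is reachable.

B, C, E, G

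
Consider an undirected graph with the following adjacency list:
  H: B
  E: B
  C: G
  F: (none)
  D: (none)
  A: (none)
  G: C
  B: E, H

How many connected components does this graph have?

From A: component {A}.
From B: component {B, E, H}.
From C: component {C, G}.
From D: component {D}.
From F: component {F}.
That's 5 components.

5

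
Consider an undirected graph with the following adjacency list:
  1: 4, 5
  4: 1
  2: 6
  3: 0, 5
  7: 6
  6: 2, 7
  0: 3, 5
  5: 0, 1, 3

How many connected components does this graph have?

2

From 0: component {0, 1, 3, 4, 5}.
From 2: component {2, 6, 7}.
That's 2 components.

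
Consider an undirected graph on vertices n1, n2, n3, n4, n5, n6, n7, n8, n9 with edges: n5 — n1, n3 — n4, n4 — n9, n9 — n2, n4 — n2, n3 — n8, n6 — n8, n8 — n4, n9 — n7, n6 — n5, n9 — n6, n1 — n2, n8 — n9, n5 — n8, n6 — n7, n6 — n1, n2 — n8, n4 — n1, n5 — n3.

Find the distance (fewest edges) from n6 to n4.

Distance 0: n6.
Distance 1: n1, n5, n7, n8, n9.
Distance 2: n2, n3, n4 — contains n4.

2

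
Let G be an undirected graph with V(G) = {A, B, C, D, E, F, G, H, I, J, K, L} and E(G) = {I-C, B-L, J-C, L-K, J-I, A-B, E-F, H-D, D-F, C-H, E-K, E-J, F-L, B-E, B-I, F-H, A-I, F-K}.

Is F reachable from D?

Explore from D.
Distance 1: reach F, H.
Found F.

Yes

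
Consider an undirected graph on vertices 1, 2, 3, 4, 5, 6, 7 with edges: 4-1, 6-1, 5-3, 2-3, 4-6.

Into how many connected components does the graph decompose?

From 1: component {1, 4, 6}.
From 2: component {2, 3, 5}.
From 7: component {7}.
That's 3 components.

3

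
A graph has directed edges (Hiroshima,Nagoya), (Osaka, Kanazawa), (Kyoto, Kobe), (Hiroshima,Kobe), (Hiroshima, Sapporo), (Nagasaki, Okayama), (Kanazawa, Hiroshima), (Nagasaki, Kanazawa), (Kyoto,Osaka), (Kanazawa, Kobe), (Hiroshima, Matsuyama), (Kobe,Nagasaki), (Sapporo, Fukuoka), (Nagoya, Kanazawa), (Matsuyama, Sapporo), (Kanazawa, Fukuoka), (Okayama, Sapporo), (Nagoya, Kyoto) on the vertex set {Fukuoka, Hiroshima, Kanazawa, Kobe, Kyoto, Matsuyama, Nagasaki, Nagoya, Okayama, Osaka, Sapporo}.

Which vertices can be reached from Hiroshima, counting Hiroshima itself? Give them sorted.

Fukuoka, Hiroshima, Kanazawa, Kobe, Kyoto, Matsuyama, Nagasaki, Nagoya, Okayama, Osaka, Sapporo

Start at Hiroshima.
Its neighbours: Kobe, Matsuyama, Nagoya, Sapporo.
Then their neighbours: Fukuoka, Kanazawa, Kyoto, Nagasaki.
Then next layer: Okayama, Osaka.
Every vertex is now reached.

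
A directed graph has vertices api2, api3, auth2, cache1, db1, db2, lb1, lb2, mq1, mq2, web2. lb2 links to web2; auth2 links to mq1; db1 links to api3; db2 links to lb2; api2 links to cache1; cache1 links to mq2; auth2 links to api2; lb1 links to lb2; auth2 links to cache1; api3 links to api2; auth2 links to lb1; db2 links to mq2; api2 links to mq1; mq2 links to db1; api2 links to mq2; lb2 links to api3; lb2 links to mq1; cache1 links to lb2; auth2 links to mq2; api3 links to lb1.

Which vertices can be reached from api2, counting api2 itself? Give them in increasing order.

api2, api3, cache1, db1, lb1, lb2, mq1, mq2, web2

Start at api2.
Its neighbours: cache1, mq1, mq2.
Then their neighbours: db1, lb2.
Then next layer: api3, web2.
Then next layer: lb1.
Nothing further is reachable.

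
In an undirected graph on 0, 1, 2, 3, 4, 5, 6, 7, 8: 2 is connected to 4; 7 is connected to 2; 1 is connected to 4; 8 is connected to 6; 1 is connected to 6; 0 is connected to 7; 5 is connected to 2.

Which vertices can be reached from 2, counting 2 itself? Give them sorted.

0, 1, 2, 4, 5, 6, 7, 8

Start at 2.
Its neighbours: 4, 5, 7.
Then their neighbours: 0, 1.
Then next layer: 6.
Then next layer: 8.
Nothing further is reachable.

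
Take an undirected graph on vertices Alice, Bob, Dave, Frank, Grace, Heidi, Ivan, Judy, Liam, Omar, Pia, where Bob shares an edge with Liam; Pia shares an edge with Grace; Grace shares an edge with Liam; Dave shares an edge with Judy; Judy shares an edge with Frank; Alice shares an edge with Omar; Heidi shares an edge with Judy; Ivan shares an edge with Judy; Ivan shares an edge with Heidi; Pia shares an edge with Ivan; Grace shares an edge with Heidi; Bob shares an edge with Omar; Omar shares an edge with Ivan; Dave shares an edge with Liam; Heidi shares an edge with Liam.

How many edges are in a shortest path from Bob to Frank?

Distance 0: Bob.
Distance 1: Liam, Omar.
Distance 2: Alice, Dave, Grace, Heidi, Ivan.
Distance 3: Judy, Pia.
Distance 4: Frank — contains Frank.

4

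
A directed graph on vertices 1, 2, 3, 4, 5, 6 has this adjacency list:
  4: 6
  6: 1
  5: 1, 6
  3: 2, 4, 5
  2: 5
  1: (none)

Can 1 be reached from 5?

Yes

Explore from 5.
Distance 1: reach 1, 6.
Found 1.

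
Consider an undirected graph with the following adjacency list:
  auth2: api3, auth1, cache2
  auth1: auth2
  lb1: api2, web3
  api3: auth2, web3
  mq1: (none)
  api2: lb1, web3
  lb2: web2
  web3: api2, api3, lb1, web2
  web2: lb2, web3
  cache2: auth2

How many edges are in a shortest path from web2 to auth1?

4

Distance 0: web2.
Distance 1: lb2, web3.
Distance 2: api2, api3, lb1.
Distance 3: auth2.
Distance 4: auth1, cache2 — contains auth1.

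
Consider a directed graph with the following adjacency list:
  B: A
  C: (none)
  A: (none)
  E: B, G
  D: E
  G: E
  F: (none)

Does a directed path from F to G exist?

F has no outgoing edges, so nothing is reachable from it.

No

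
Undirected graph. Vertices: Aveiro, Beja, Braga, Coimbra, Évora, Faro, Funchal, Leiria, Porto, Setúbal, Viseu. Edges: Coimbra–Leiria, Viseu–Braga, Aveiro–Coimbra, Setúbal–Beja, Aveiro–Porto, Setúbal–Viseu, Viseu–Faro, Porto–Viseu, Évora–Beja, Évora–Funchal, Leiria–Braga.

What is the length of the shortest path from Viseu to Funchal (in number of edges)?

Distance 0: Viseu.
Distance 1: Braga, Faro, Porto, Setúbal.
Distance 2: Aveiro, Beja, Leiria.
Distance 3: Coimbra, Évora.
Distance 4: Funchal — contains Funchal.

4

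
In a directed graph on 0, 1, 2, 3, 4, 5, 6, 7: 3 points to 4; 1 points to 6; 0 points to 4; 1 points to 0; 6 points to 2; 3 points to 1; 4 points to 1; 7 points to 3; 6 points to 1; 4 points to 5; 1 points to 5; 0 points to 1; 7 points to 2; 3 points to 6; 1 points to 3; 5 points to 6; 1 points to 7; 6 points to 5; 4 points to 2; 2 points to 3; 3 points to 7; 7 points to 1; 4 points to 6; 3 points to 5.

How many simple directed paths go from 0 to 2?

29

0→1→3→4→2
0→1→3→4→5→6→2
0→1→3→4→6→2
0→1→3→5→6→2
0→1→3→6→2
0→1→3→7→2
0→1→5→6→2
0→1→6→2
... and 21 more.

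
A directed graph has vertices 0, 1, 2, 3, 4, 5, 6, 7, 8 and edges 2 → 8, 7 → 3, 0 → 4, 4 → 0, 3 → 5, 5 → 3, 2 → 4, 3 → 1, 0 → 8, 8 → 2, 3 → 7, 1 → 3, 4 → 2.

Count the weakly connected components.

3

From 0: component {0, 2, 4, 8}.
From 1: component {1, 3, 5, 7}.
From 6: component {6}.
That's 3 components.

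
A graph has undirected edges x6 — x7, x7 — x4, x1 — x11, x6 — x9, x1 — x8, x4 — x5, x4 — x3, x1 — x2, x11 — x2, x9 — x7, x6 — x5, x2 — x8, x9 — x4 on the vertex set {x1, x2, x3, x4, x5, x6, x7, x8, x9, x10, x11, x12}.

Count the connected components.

4

From x1: component {x1, x2, x8, x11}.
From x3: component {x3, x4, x5, x6, x7, x9}.
From x10: component {x10}.
From x12: component {x12}.
That's 4 components.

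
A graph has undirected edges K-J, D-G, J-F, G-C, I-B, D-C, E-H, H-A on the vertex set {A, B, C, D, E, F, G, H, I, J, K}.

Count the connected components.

From A: component {A, E, H}.
From B: component {B, I}.
From C: component {C, D, G}.
From F: component {F, J, K}.
That's 4 components.

4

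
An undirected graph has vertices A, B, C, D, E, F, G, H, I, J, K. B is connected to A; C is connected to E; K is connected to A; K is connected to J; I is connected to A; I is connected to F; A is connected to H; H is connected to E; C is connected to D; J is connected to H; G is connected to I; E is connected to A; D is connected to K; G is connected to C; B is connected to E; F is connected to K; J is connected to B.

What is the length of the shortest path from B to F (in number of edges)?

3

Distance 0: B.
Distance 1: A, E, J.
Distance 2: C, H, I, K.
Distance 3: D, F, G — contains F.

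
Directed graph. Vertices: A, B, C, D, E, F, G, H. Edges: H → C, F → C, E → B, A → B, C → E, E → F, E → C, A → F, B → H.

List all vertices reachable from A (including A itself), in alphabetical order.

A, B, C, E, F, H

Start at A.
Its neighbours: B, F.
Then their neighbours: C, H.
Then next layer: E.
Nothing further is reachable.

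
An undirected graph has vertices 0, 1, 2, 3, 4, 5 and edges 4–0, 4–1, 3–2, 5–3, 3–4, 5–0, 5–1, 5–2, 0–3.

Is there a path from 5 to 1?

Yes

Explore from 5.
Distance 1: reach 0, 1, 2, 3.
Found 1.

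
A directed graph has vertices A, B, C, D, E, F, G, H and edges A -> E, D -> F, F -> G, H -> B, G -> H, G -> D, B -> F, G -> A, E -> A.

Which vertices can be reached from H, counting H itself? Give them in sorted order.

Start at H.
Its neighbours: B.
Then their neighbours: F.
Then next layer: G.
Then next layer: A, D.
Then next layer: E.
Nothing further is reachable.

A, B, D, E, F, G, H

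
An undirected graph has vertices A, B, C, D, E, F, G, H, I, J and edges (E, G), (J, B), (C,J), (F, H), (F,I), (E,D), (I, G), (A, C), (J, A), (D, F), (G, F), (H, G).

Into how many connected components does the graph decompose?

2

From A: component {A, B, C, J}.
From D: component {D, E, F, G, H, I}.
That's 2 components.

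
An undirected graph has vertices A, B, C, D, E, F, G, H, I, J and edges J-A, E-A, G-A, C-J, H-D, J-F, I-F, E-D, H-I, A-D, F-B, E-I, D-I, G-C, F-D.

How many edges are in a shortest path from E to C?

3

Distance 0: E.
Distance 1: A, D, I.
Distance 2: F, G, H, J.
Distance 3: B, C — contains C.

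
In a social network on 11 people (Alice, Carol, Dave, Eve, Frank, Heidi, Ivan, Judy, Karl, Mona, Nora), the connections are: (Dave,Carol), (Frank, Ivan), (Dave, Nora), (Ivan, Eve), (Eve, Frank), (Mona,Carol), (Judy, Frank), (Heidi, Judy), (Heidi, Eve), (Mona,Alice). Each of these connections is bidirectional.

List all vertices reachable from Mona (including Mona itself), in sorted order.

Start at Mona.
Its neighbours: Alice, Carol.
Then their neighbours: Dave.
Then next layer: Nora.
Nothing further is reachable.

Alice, Carol, Dave, Mona, Nora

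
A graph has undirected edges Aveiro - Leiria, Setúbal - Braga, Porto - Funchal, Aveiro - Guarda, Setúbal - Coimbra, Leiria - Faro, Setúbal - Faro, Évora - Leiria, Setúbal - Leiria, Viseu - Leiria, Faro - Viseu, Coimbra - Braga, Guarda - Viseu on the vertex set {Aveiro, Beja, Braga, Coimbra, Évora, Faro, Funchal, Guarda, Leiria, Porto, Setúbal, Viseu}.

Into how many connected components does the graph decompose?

From Aveiro: component {Aveiro, Braga, Coimbra, Évora, Faro, Guarda, Leiria, Setúbal, Viseu}.
From Beja: component {Beja}.
From Funchal: component {Funchal, Porto}.
That's 3 components.

3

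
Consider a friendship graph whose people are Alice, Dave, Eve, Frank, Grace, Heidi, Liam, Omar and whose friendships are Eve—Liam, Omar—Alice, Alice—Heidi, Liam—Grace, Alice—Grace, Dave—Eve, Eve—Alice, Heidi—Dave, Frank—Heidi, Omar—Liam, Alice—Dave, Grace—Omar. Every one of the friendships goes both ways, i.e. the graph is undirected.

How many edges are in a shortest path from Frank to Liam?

Distance 0: Frank.
Distance 1: Heidi.
Distance 2: Alice, Dave.
Distance 3: Eve, Grace, Omar.
Distance 4: Liam — contains Liam.

4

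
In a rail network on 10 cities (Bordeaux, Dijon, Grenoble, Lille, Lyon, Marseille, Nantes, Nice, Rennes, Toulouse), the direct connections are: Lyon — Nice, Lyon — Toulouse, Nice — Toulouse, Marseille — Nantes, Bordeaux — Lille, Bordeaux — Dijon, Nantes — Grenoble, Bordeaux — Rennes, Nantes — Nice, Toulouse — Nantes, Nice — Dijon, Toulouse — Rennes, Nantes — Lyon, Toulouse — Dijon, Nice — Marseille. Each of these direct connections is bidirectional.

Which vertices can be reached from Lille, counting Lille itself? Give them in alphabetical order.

Start at Lille.
Its neighbours: Bordeaux.
Then their neighbours: Dijon, Rennes.
Then next layer: Nice, Toulouse.
Then next layer: Lyon, Marseille, Nantes.
Then next layer: Grenoble.
Every vertex is now reached.

Bordeaux, Dijon, Grenoble, Lille, Lyon, Marseille, Nantes, Nice, Rennes, Toulouse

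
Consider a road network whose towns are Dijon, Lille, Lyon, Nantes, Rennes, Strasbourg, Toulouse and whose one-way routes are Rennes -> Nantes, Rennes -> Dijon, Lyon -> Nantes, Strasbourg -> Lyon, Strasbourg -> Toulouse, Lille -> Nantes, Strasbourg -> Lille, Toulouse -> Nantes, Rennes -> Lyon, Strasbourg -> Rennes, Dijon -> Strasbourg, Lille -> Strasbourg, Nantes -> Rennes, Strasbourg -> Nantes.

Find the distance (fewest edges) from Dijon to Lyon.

2

Distance 0: Dijon.
Distance 1: Strasbourg.
Distance 2: Lille, Lyon, Nantes, Rennes, Toulouse — contains Lyon.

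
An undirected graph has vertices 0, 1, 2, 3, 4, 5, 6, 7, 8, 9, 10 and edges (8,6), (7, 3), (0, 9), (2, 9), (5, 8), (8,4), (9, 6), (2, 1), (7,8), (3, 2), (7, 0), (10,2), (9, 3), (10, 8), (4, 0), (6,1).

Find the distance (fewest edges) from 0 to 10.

3

Distance 0: 0.
Distance 1: 4, 7, 9.
Distance 2: 2, 3, 6, 8.
Distance 3: 1, 5, 10 — contains 10.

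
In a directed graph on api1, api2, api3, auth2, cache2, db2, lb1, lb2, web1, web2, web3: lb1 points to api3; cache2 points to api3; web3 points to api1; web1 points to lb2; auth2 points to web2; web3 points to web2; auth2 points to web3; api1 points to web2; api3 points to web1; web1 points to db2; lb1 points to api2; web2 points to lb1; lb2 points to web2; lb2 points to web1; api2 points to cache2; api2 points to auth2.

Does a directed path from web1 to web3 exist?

Yes

Explore from web1.
Distance 1: reach db2, lb2.
Distance 2: reach web2.
Distance 3: reach lb1.
Distance 4: reach api2, api3.
Distance 5: reach auth2, cache2.
Distance 6: reach web3.
Found web3.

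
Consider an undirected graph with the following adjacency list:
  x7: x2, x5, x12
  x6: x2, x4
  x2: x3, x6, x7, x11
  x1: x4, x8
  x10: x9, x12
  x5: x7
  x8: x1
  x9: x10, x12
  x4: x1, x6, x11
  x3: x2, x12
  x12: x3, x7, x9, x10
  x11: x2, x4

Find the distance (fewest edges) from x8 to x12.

Distance 0: x8.
Distance 1: x1.
Distance 2: x4.
Distance 3: x6, x11.
Distance 4: x2.
Distance 5: x3, x7.
Distance 6: x5, x12 — contains x12.

6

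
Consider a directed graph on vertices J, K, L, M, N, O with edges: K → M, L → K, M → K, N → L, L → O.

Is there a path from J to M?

No

J has no outgoing edges, so nothing is reachable from it.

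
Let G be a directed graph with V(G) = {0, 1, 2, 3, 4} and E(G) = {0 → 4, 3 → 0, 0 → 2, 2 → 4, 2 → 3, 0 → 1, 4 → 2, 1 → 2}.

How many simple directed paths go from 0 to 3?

3

0→1→2→3
0→2→3
0→4→2→3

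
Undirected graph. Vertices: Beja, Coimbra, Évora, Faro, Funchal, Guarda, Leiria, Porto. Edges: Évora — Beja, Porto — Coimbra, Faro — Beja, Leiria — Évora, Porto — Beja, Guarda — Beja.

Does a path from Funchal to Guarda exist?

Funchal has no edges, so nothing is reachable from it.

No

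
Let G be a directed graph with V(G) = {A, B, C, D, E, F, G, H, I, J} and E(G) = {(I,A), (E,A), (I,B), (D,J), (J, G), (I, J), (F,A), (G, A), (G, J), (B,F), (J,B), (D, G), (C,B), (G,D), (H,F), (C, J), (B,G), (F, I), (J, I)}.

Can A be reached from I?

Yes

Explore from I.
Distance 1: reach A, B, J.
Found A.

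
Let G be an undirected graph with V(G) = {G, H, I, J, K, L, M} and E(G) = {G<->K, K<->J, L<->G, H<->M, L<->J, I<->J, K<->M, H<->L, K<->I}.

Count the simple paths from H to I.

7

H–L–G–K–I
H–L–G–K–J–I
H–L–J–I
H–L–J–K–I
H–M–K–G–L–J–I
H–M–K–I
H–M–K–J–I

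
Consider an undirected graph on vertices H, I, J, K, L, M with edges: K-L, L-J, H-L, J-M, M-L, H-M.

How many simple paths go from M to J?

3

M–H–L–J
M–J
M–L–J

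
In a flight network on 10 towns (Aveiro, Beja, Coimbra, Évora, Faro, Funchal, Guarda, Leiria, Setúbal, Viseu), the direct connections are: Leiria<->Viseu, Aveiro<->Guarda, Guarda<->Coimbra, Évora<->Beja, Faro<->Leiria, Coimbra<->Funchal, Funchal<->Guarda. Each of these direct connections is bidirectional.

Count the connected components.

From Aveiro: component {Aveiro, Coimbra, Funchal, Guarda}.
From Beja: component {Beja, Évora}.
From Faro: component {Faro, Leiria, Viseu}.
From Setúbal: component {Setúbal}.
That's 4 components.

4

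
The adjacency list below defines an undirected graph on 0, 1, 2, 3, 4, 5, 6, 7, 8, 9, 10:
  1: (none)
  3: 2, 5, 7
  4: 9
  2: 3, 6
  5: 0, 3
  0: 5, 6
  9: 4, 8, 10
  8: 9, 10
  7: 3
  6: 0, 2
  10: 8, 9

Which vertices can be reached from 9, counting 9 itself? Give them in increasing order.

Start at 9.
Its neighbours: 4, 8, 10.
Nothing further is reachable.

4, 8, 9, 10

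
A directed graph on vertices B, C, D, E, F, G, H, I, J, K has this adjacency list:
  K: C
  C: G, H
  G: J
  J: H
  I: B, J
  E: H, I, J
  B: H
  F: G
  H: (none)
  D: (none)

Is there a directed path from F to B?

Explore from F.
Distance 1: reach G.
Distance 2: reach J.
Distance 3: reach H.
The search from F is exhausted; no directed path reaches B.

No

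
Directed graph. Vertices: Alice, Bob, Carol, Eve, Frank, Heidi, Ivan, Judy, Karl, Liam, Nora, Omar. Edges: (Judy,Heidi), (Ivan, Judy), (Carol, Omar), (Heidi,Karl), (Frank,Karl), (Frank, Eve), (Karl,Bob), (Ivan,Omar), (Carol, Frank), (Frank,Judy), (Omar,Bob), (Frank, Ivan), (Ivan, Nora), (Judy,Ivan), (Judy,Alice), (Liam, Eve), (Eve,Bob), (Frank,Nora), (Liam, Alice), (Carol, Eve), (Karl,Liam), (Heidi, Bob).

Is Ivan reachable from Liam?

Explore from Liam.
Distance 1: reach Alice, Eve.
Distance 2: reach Bob.
The search from Liam is exhausted; no directed path reaches Ivan.

No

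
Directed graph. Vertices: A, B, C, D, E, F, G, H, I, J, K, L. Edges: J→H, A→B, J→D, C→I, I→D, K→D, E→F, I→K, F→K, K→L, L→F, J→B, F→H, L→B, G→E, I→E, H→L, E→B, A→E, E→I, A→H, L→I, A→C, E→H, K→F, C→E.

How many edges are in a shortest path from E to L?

Distance 0: E.
Distance 1: B, F, H, I.
Distance 2: D, K, L — contains L.

2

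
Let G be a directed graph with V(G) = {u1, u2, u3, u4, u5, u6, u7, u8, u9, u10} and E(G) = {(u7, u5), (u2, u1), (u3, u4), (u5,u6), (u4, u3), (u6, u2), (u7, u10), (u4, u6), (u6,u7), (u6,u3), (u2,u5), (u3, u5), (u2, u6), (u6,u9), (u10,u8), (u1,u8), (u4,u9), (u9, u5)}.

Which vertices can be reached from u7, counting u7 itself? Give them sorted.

u1, u2, u3, u4, u5, u6, u7, u8, u9, u10

Start at u7.
Its neighbours: u5, u10.
Then their neighbours: u6, u8.
Then next layer: u2, u3, u9.
Then next layer: u1, u4.
Every vertex is now reached.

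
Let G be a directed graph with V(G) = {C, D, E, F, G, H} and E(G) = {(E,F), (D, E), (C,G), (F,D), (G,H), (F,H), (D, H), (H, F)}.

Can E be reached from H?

Explore from H.
Distance 1: reach F.
Distance 2: reach D.
Distance 3: reach E.
Found E.

Yes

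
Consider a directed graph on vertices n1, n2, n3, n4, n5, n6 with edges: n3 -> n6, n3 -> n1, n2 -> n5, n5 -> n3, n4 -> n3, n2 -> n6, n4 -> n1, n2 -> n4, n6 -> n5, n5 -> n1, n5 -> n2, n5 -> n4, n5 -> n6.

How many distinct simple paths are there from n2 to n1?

n2→n4→n1
n2→n4→n3→n1
n2→n4→n3→n6→n5→n1
n2→n5→n1
n2→n5→n3→n1
n2→n5→n4→n1
n2→n5→n4→n3→n1
n2→n6→n5→n1
n2→n6→n5→n3→n1
n2→n6→n5→n4→n1
n2→n6→n5→n4→n3→n1

11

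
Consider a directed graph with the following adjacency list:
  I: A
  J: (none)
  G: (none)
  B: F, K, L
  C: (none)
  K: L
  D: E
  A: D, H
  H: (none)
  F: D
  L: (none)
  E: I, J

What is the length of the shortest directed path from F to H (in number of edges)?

Distance 0: F.
Distance 1: D.
Distance 2: E.
Distance 3: I, J.
Distance 4: A.
Distance 5: H — contains H.

5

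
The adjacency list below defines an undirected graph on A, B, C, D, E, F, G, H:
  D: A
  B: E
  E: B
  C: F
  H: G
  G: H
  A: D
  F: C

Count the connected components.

4

From A: component {A, D}.
From B: component {B, E}.
From C: component {C, F}.
From G: component {G, H}.
That's 4 components.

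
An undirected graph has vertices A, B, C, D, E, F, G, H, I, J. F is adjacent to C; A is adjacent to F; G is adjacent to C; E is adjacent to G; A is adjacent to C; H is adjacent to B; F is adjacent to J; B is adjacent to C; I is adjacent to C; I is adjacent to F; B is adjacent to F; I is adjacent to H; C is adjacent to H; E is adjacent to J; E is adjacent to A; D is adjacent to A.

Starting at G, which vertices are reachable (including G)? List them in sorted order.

A, B, C, D, E, F, G, H, I, J

Start at G.
Its neighbours: C, E.
Then their neighbours: A, B, F, H, I, J.
Then next layer: D.
Every vertex is now reached.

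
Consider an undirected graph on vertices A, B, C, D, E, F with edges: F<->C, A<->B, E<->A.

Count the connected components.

3

From A: component {A, B, E}.
From C: component {C, F}.
From D: component {D}.
That's 3 components.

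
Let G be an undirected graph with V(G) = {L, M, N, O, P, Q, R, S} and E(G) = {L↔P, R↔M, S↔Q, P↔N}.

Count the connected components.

From L: component {L, N, P}.
From M: component {M, R}.
From O: component {O}.
From Q: component {Q, S}.
That's 4 components.

4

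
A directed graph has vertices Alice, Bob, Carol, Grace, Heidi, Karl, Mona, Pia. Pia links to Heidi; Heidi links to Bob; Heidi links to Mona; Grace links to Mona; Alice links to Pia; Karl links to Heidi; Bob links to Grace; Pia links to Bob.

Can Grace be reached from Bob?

Explore from Bob.
Distance 1: reach Grace.
Found Grace.

Yes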